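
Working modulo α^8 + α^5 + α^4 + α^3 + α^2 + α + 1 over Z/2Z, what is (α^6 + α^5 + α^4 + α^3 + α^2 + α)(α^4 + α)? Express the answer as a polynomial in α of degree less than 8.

α^7 + α^5 + 1

Multiply in Z/2Z[α]: (α^6 + α^5 + α^4 + α^3 + α^2 + α)·(α^4 + α) = α^10 + α^9 + α^8 + α^4 + α^3 + α^2.
Reduce using α^8 ≡ α^5 + α^4 + α^3 + α^2 + α + 1 (mod α^8 + α^5 + α^4 + α^3 + α^2 + α + 1).
Reduced: α^7 + α^5 + 1.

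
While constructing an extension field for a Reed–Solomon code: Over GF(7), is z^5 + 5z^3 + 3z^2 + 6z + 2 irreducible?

Write h(z) = z^5 + 5z^3 + 3z^2 + 6z + 2.
Check for roots in GF(7): h(0) = 2; h(1) = 3; h(2) = 0 → root; h(3) = 5; h(4) = 4; h(5) = 0 → root; h(6) = 0 → root.
h(2) = 0, so (z − 2) divides h(z); h is reducible.

No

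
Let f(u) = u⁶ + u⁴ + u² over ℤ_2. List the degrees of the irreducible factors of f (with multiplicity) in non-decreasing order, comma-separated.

1, 1, 2, 2

Roots in ℤ_2: f(0) = 0 → root; f(1) = 1.
Linear factors from roots: (u).
Complete factorization: f(u) = (u)^2·(u² + u + 1)^2.
Factor degrees with multiplicity: 1 + 1 + 2 + 2 = 6.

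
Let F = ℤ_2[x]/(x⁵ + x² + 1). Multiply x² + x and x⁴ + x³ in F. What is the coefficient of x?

1

Multiply in ℤ_2[x]: (x² + x)·(x⁴ + x³) = x⁶ + x⁴.
Reduce using x⁵ ≡ x² + 1 (mod x⁵ + x² + 1).
Reduced: x⁴ + x³ + x.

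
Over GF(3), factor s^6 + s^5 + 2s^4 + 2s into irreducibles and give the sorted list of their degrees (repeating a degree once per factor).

1, 1, 1, 1, 2

Write f(s) = s^6 + s^5 + 2s^4 + 2s.
Roots in GF(3): f(0) = 0 → root; f(1) = 0 → root; f(2) = 0 → root.
Linear factors from roots: (s), (s + 2), (s + 1).
Complete factorization: f(s) = (s)·(s + 1)·(s + 2)^2·(s^2 + 2s + 2).
Factor degrees with multiplicity: 1 + 1 + 1 + 1 + 2 = 6.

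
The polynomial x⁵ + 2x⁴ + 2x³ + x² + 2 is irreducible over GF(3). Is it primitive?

Write f(x) = x⁵ + 2x⁴ + 2x³ + x² + 2.
|GF(3^5)^×| = 3^5 − 1 = 242. Prime factorization: 242 = 2·11^2.
f is primitive ⇔ x has order 242 in GF(3)[x]/(f), i.e. x^(242/q) ≠ 1 for each prime q | 242.
x^(121) mod f = 1
x^(22) mod f = x⁴ + x + 1.
Since x^(121) = 1, the order of x divides 121 < 242; not primitive.

No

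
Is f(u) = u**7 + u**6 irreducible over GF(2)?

Check for roots in GF(2): f(0) = 0 → root; f(1) = 0 → root.
f(0) = 0, so (u) divides f(u); f is reducible.

No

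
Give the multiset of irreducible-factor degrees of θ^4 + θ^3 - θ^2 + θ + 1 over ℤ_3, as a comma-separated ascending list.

Write g(θ) = θ^4 + θ^3 - θ^2 + θ + 1.
Roots in ℤ_3: g(0) = 1; g(1) = 0 → root; g(2) = 2.
Linear factors from roots: (θ - 1).
Complete factorization: g(θ) = (θ - 1)^2·(θ^2 + 1).
Factor degrees with multiplicity: 1 + 1 + 2 = 4.

1, 1, 2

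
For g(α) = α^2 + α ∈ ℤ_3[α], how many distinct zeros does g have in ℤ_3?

Evaluate at each of the 3 elements of ℤ_3:
g(0) = 0 → root; g(1) = 2; g(2) = 0 → root.
Roots: {0, 2}.

2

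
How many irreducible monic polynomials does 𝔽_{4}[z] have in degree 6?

The number of monic irreducibles of degree 6 over GF(4) is (1/6)·Σ_{d∣6} μ(6/d) 4^d.
Divisors of 6: 1, 2, 3, 6; μ(6/d) for each: 1, -1, -1, 1.
Σ = 4^1 − 4^2 − 4^3 + 4^6 = 4020.
N = 4020/6 = 670.

670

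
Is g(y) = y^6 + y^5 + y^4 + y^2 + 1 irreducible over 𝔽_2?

Check for roots in 𝔽_2: g(0) = 1; g(1) = 1.
No roots, so no linear factors.
Monic irreducibles of degree 2 over GF(2): y^2 + y + 1.
None of them divide g (all give nonzero remainder).
Monic irreducibles of degree 3 over GF(2): y^3 + y + 1, y^3 + y^2 + 1.
None of them divide g (all give nonzero remainder).
No irreducible factor of degree ≤ 3 exists, so g is irreducible over GF(2).

Yes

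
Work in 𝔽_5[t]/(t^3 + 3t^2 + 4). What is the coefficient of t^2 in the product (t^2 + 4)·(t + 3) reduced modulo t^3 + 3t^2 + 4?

0

Multiply in 𝔽_5[t]: (t^2 + 4)·(t + 3) = t^3 + 3t^2 + 4t + 2.
Reduce using t^3 ≡ 2t^2 + 1 (mod t^3 + 3t^2 + 4).
Reduced: 4t + 3.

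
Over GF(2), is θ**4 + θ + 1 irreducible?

Write P(θ) = θ**4 + θ + 1.
Check for roots in GF(2): P(0) = 1; P(1) = 1.
No roots, so no linear factors.
Monic irreducibles of degree 2 over GF(2): θ**2 + θ + 1.
None of them divide P (all give nonzero remainder).
No irreducible factor of degree ≤ 2 exists, so P is irreducible over GF(2).

Yes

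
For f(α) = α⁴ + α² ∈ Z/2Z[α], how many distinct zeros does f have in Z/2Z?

Evaluate at each of the 2 elements of Z/2Z:
f(0) = 0 → root; f(1) = 0 → root.
Roots: {0, 1}.

2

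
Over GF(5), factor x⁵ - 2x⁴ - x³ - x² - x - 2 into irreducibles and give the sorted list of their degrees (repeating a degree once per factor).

1, 1, 3

Write f(x) = x⁵ - 2x⁴ - x³ - x² - x - 2.
Roots in GF(5): f(0) = 3; f(1) = 4; f(2) = 4; f(3) = 0 → root; f(4) = 1.
Linear factors from roots: (x + 2).
Complete factorization: f(x) = (x + 2)^2·(x³ - x² - x + 2).
Factor degrees with multiplicity: 1 + 1 + 3 = 5.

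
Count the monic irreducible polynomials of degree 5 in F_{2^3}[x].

The number of monic irreducibles of degree 5 over GF(8) is (1/5)·Σ_{d∣5} μ(5/d) 8^d.
Divisors of 5: 1, 5; μ(5/d) for each: -1, 1.
Σ = − 8^1 + 8^5 = 32760.
N = 32760/5 = 6552.

6552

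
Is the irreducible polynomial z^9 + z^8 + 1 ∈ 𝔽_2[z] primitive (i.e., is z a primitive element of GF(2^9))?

Write f(z) = z^9 + z^8 + 1.
|GF(2^9)^×| = 2^9 − 1 = 511. Prime factorization: 511 = 7·73.
f is primitive ⇔ z has order 511 in GF(2)[z]/(f), i.e. z^(511/q) ≠ 1 for each prime q | 511.
z^(73) mod f = 1
z^(7) mod f = z^7.
Since z^(73) = 1, the order of z divides 73 < 511; not primitive.

No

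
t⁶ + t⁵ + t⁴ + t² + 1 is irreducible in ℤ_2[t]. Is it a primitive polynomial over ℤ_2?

Write f(t) = t⁶ + t⁵ + t⁴ + t² + 1.
|GF(2^6)^×| = 2^6 − 1 = 63. Prime factorization: 63 = 3^2·7.
f is primitive ⇔ t has order 63 in GF(2)[t]/(f), i.e. t^(63/q) ≠ 1 for each prime q | 63.
t^(21) mod f = 1
t^(9) mod f = t³ + 1.
Since t^(21) = 1, the order of t divides 21 < 63; not primitive.

No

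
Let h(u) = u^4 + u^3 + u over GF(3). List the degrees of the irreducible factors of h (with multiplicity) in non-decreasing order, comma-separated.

Roots in GF(3): h(0) = 0 → root; h(1) = 0 → root; h(2) = 2.
Linear factors from roots: (u), (u + 2).
Complete factorization: h(u) = (u)·(u + 2)·(u^2 + 2u + 2).
Factor degrees with multiplicity: 1 + 1 + 2 = 4.

1, 1, 2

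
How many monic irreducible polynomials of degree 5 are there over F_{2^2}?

204

Gauss's count: N_{4}(5) = (1/5) Σ_{d|5} μ(5/d)·4^d.
Divisors of 5: 1, 5; μ(5/d) for each: -1, 1.
Σ = − 4^1 + 4^5 = 1020.
N = 1020/5 = 204.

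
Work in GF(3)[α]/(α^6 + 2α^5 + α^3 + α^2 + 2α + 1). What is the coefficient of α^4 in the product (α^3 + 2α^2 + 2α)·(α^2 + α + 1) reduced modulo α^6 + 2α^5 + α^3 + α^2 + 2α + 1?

Multiply in GF(3)[α]: (α^3 + 2α^2 + 2α)·(α^2 + α + 1) = α^5 + 2α^3 + α^2 + 2α.
Reduced: α^5 + 2α^3 + α^2 + 2α.

0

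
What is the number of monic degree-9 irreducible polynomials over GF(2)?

56

The number of monic irreducibles of degree 9 over GF(2) is (1/9)·Σ_{d∣9} μ(9/d) 2^d.
Divisors of 9: 1, 3, 9; μ(9/d) for each: 0, -1, 1.
Σ = − 2^3 + 2^9 = 504.
N = 504/9 = 56.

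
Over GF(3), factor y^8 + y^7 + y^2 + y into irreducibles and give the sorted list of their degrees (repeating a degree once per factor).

Write f(y) = y^8 + y^7 + y^2 + y.
Roots in GF(3): f(0) = 0 → root; f(1) = 1; f(2) = 0 → root.
Linear factors from roots: (y), (y + 1).
Complete factorization: f(y) = (y)·(y + 1)·(y^2 + 1)^3.
Factor degrees with multiplicity: 1 + 1 + 2 + 2 + 2 = 8.

1, 1, 2, 2, 2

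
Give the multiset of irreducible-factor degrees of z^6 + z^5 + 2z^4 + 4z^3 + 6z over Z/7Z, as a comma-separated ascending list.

Write h(z) = z^6 + z^5 + 2z^4 + 4z^3 + 6z.
Linear factors from roots: (z), (z + 6), (z + 4).
Complete factorization: h(z) = (z)·(z + 4)·(z + 6)·(z^3 + 5z^2 + 5z + 2).
Factor degrees with multiplicity: 1 + 1 + 1 + 3 = 6.

1, 1, 1, 3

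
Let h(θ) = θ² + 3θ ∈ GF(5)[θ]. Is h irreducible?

Check for roots in GF(5): h(0) = 0 → root; h(1) = 4; h(2) = 0 → root; h(3) = 3; h(4) = 3.
h(0) = 0, so (θ) divides h(θ); h is reducible.

No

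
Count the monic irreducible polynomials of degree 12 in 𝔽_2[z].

By the necklace-counting formula, N_2(12) = (1/12) Σ_{d|12} μ(12/d)·2^d.
Divisors of 12: 1, 2, 3, 4, 6, 12; μ(12/d) for each: 0, 1, 0, -1, -1, 1.
Σ = 2^2 − 2^4 − 2^6 + 2^12 = 4020.
N = 4020/12 = 335.

335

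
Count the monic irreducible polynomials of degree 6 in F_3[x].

The number of monic irreducibles of degree 6 over GF(3) is (1/6)·Σ_{d∣6} μ(6/d) 3^d.
Divisors of 6: 1, 2, 3, 6; μ(6/d) for each: 1, -1, -1, 1.
Σ = 3^1 − 3^2 − 3^3 + 3^6 = 696.
N = 696/6 = 116.

116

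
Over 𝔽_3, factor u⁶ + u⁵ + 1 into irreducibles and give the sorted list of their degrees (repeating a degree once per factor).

Write f(u) = u⁶ + u⁵ + 1.
Roots in 𝔽_3: f(0) = 1; f(1) = 0 → root; f(2) = 1.
Linear factors from roots: (u - 1).
Complete factorization: f(u) = (u - 1)·(u² + u - 1)·(u³ + u² - u + 1).
Factor degrees with multiplicity: 1 + 2 + 3 = 6.

1, 2, 3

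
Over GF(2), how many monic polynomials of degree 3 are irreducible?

2

By the necklace-counting formula, N_2(3) = (1/3) Σ_{d|3} μ(3/d)·2^d.
Divisors of 3: 1, 3; μ(3/d) for each: -1, 1.
Σ = − 2^1 + 2^3 = 6.
N = 6/3 = 2.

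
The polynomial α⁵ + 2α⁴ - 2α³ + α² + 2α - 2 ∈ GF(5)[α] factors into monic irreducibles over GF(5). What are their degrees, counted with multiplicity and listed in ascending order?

1, 2, 2

Write h(α) = α⁵ + 2α⁴ - 2α³ + α² + 2α - 2.
Roots in GF(5): h(0) = 3; h(1) = 2; h(2) = 4; h(3) = 4; h(4) = 0 → root.
Linear factors from roots: (α + 1).
Complete factorization: h(α) = (α + 1)·(α² + 2α - 2)·(α² - α + 1).
Factor degrees with multiplicity: 1 + 2 + 2 = 5.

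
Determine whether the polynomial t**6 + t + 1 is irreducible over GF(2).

Write f(t) = t**6 + t + 1.
Check for roots in GF(2): f(0) = 1; f(1) = 1.
No roots, so no linear factors.
Monic irreducibles of degree 2 over GF(2): t**2 + t + 1.
None of them divide f (all give nonzero remainder).
Monic irreducibles of degree 3 over GF(2): t**3 + t + 1, t**3 + t**2 + 1.
None of them divide f (all give nonzero remainder).
No irreducible factor of degree ≤ 3 exists, so f is irreducible over GF(2).

Yes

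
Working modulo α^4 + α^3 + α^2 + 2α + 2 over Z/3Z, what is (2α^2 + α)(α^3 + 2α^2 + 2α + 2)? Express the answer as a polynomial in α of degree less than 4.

Multiply in Z/3Z[α]: (2α^2 + α)·(α^3 + 2α^2 + 2α + 2) = 2α^5 + 2α^4 + 2α.
Reduce using α^4 ≡ 2α^3 + 2α^2 + α + 1 (mod α^4 + α^3 + α^2 + 2α + 2).
Reduced: α^3 + 2α^2 + α.

α^3 + 2α^2 + α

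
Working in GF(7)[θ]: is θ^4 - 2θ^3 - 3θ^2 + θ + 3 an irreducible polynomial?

No

Write f(θ) = θ^4 - 2θ^3 - 3θ^2 + θ + 3.
Check for roots in GF(7): f(0) = 3; f(1) = 0 → root; f(2) = 0 → root; f(3) = 6; f(4) = 3; f(5) = 0 → root; f(6) = 2.
f(1) = 0, so (θ − 1) divides f(θ); f is reducible.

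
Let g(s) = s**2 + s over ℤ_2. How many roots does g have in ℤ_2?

2

Evaluate at each of the 2 elements of ℤ_2:
g(0) = 0 → root; g(1) = 0 → root.
Roots: {0, 1}.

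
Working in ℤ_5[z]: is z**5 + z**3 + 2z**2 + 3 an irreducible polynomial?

Write h(z) = z**5 + z**3 + 2z**2 + 3.
Check for roots in ℤ_5: h(0) = 3; h(1) = 2; h(2) = 1; h(3) = 1; h(4) = 3.
No roots, so no linear factors.
Degree-2 irreducible divisors: test the 10 monic irreducibles of degree 2 over GF(5).
None of them divide h (all give nonzero remainder).
No irreducible factor of degree ≤ 2 exists, so h is irreducible over GF(5).

Yes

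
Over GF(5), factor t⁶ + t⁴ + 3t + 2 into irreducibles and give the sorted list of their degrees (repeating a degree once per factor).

6

Write h(t) = t⁶ + t⁴ + 3t + 2.
Roots in GF(5): h(0) = 2; h(1) = 2; h(2) = 3; h(3) = 1; h(4) = 1.
Complete factorization: h(t) = (t⁶ + t⁴ + 3t + 2).
Factor degrees with multiplicity: 6 = 6.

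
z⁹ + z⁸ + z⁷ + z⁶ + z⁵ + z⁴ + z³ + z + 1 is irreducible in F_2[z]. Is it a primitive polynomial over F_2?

Yes

Write f(z) = z⁹ + z⁸ + z⁷ + z⁶ + z⁵ + z⁴ + z³ + z + 1.
|GF(2^9)^×| = 2^9 − 1 = 511. Prime factorization: 511 = 7·73.
f is primitive ⇔ z has order 511 in GF(2)[z]/(f), i.e. z^(511/q) ≠ 1 for each prime q | 511.
z^(73) mod f = z⁶ + z⁵ + z².
z^(7) mod f = z⁷.
None equal 1, so z has full order 511; f is primitive.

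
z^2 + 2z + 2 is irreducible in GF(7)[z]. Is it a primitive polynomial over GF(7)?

No

Write f(z) = z^2 + 2z + 2.
|GF(7^2)^×| = 7^2 − 1 = 48. Prime factorization: 48 = 2^4·3.
f is primitive ⇔ z has order 48 in GF(7)[z]/(f), i.e. z^(48/q) ≠ 1 for each prime q | 48.
z^(24) mod f = 1
z^(16) mod f = 4.
Since z^(24) = 1, the order of z divides 24 < 48; not primitive.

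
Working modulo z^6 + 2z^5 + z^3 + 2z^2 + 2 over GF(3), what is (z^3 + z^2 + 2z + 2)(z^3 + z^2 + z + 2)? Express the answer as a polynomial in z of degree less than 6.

z^4 + z^2 + 2

Multiply in GF(3)[z]: (z^3 + z^2 + 2z + 2)·(z^3 + z^2 + z + 2) = z^6 + 2z^5 + z^4 + z^3 + 1.
Reduce using z^6 ≡ z^5 + 2z^3 + z^2 + 1 (mod z^6 + 2z^5 + z^3 + 2z^2 + 2).
Reduced: z^4 + z^2 + 2.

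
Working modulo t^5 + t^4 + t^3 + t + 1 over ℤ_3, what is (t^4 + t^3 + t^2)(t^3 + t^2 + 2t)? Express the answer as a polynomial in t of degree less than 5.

2t^3 + t^2 + 1

Multiply in ℤ_3[t]: (t^4 + t^3 + t^2)·(t^3 + t^2 + 2t) = t^7 + 2t^6 + t^5 + 2t^3.
Reduce using t^5 ≡ 2t^4 + 2t^3 + 2t + 2 (mod t^5 + t^4 + t^3 + t + 1).
Reduced: 2t^3 + t^2 + 1.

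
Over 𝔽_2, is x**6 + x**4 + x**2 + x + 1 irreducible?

Yes

Write m(x) = x**6 + x**4 + x**2 + x + 1.
Check for roots in 𝔽_2: m(0) = 1; m(1) = 1.
No roots, so no linear factors.
Monic irreducibles of degree 2 over GF(2): x**2 + x + 1.
None of them divide m (all give nonzero remainder).
Monic irreducibles of degree 3 over GF(2): x**3 + x + 1, x**3 + x**2 + 1.
None of them divide m (all give nonzero remainder).
No irreducible factor of degree ≤ 3 exists, so m is irreducible over GF(2).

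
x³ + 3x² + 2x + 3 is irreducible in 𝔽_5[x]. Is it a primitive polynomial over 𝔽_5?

Write f(x) = x³ + 3x² + 2x + 3.
|GF(5^3)^×| = 5^3 − 1 = 124. Prime factorization: 124 = 2^2·31.
f is primitive ⇔ x has order 124 in GF(5)[x]/(f), i.e. x^(124/q) ≠ 1 for each prime q | 124.
x^(62) mod f = 4.
x^(4) mod f = 2x² + 3x + 4.
None equal 1, so x has full order 124; f is primitive.

Yes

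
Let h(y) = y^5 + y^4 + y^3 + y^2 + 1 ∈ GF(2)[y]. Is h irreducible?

Yes

Check for roots in GF(2): h(0) = 1; h(1) = 1.
No roots, so no linear factors.
Monic irreducibles of degree 2 over GF(2): y^2 + y + 1.
None of them divide h (all give nonzero remainder).
No irreducible factor of degree ≤ 2 exists, so h is irreducible over GF(2).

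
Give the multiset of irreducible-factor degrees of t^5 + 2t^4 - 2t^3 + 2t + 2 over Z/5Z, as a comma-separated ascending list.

Write g(t) = t^5 + 2t^4 - 2t^3 + 2t + 2.
Roots in Z/5Z: g(0) = 2; g(1) = 0 → root; g(2) = 4; g(3) = 4; g(4) = 3.
Linear factors from roots: (t - 1).
Complete factorization: g(t) = (t - 1)·(t^2 + 2)·(t^2 - 2t - 1).
Factor degrees with multiplicity: 1 + 2 + 2 = 5.

1, 2, 2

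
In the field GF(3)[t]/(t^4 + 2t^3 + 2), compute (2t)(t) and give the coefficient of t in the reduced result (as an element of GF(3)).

Multiply in GF(3)[t]: (2t)·(t) = 2t^2.
Reduced: 2t^2.

0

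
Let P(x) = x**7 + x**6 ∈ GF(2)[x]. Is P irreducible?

Check for roots in GF(2): P(0) = 0 → root; P(1) = 0 → root.
P(0) = 0, so (x) divides P(x); P is reducible.

No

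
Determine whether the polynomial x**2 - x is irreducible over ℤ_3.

No

Write h(x) = x**2 - x.
Check for roots in ℤ_3: h(0) = 0 → root; h(1) = 0 → root; h(2) = 2.
h(0) = 0, so (x) divides h(x); h is reducible.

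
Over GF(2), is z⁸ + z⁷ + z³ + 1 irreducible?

Write g(z) = z⁸ + z⁷ + z³ + 1.
Check for roots in GF(2): g(0) = 1; g(1) = 0 → root.
g(1) = 0, so (z − 1) divides g(z); g is reducible.

No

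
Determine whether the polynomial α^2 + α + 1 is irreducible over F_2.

Yes

Write g(α) = α^2 + α + 1.
Check for roots in F_2: g(0) = 1; g(1) = 1.
No roots. A degree-2 polynomial over a field with no linear factor is irreducible.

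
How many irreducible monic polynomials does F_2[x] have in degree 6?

9

The number of monic irreducibles of degree 6 over GF(2) is (1/6)·Σ_{d∣6} μ(6/d) 2^d.
Divisors of 6: 1, 2, 3, 6; μ(6/d) for each: 1, -1, -1, 1.
Σ = 2^1 − 2^2 − 2^3 + 2^6 = 54.
N = 54/6 = 9.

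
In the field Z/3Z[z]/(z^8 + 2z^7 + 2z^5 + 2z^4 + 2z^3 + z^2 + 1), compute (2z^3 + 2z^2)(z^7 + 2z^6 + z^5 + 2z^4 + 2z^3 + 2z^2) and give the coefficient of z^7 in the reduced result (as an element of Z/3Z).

Multiply in Z/3Z[z]: (2z^3 + 2z^2)·(z^7 + 2z^6 + z^5 + 2z^4 + 2z^3 + 2z^2) = 2z^10 + 2z^6 + 2z^5 + z^4.
Reduce using z^8 ≡ z^7 + z^5 + z^4 + z^3 + 2z^2 + 2 (mod z^8 + 2z^7 + 2z^5 + 2z^4 + 2z^3 + z^2 + 1).
Reduced: z^7 + 2z^5 + 2z^2 + z + 1.

1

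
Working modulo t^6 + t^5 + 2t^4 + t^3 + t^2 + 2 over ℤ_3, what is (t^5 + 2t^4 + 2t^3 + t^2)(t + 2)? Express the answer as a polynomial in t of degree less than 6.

t^4 + t^3 + t^2 + 1

Multiply in ℤ_3[t]: (t^5 + 2t^4 + 2t^3 + t^2)·(t + 2) = t^6 + t^5 + 2t^3 + 2t^2.
Reduce using t^6 ≡ 2t^5 + t^4 + 2t^3 + 2t^2 + 1 (mod t^6 + t^5 + 2t^4 + t^3 + t^2 + 2).
Reduced: t^4 + t^3 + t^2 + 1.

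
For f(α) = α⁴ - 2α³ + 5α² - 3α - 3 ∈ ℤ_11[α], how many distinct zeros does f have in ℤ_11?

Evaluate at each of the 11 elements of ℤ_11:
f(0) = 8; f(1) = 9; f(2) = 0 → root; f(3) = 5; f(4) = 6; f(5) = 9; f(6) = 0 → root; f(7) = 0 → root; f(8) = 10; f(9) = 0 → root; f(10) = 8.
Roots: {2, 6, 7, 9}.

4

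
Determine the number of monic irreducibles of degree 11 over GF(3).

16104

Gauss's count: N_{3}(11) = (1/11) Σ_{d|11} μ(11/d)·3^d.
Divisors of 11: 1, 11; μ(11/d) for each: -1, 1.
Σ = − 3^1 + 3^11 = 177144.
N = 177144/11 = 16104.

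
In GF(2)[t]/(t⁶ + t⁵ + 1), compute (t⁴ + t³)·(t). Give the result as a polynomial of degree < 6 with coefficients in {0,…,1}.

t^5 + t^4

Multiply in GF(2)[t]: (t⁴ + t³)·(t) = t⁵ + t⁴.
Reduced: t⁵ + t⁴.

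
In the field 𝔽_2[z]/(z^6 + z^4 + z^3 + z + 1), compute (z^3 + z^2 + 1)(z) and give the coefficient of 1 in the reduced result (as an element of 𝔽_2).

0

Multiply in 𝔽_2[z]: (z^3 + z^2 + 1)·(z) = z^4 + z^3 + z.
Reduced: z^4 + z^3 + z.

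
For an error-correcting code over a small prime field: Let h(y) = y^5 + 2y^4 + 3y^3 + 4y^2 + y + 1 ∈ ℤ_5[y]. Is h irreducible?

Yes

Check for roots in ℤ_5: h(0) = 1; h(1) = 2; h(2) = 2; h(3) = 1; h(4) = 2.
No roots, so no linear factors.
Degree-2 irreducible divisors: test the 10 monic irreducibles of degree 2 over GF(5).
None of them divide h (all give nonzero remainder).
No irreducible factor of degree ≤ 2 exists, so h is irreducible over GF(5).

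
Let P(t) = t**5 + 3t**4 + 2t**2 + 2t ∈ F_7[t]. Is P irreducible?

No

Check for roots in F_7: P(0) = 0 → root; P(1) = 1; P(2) = 1; P(3) = 6; P(4) = 5; P(5) = 6; P(6) = 2.
P(0) = 0, so (t) divides P(t); P is reducible.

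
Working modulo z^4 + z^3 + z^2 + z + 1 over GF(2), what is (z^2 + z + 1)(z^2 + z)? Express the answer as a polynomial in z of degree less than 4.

z^3 + z^2 + 1

Multiply in GF(2)[z]: (z^2 + z + 1)·(z^2 + z) = z^4 + z.
Reduce using z^4 ≡ z^3 + z^2 + z + 1 (mod z^4 + z^3 + z^2 + z + 1).
Reduced: z^3 + z^2 + 1.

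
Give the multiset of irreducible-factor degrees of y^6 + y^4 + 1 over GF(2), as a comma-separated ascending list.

3, 3

Write f(y) = y^6 + y^4 + 1.
Roots in GF(2): f(0) = 1; f(1) = 1.
Complete factorization: f(y) = (y^3 + y^2 + 1)^2.
Factor degrees with multiplicity: 3 + 3 = 6.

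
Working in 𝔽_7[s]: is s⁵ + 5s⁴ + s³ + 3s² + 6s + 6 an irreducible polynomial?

Yes

Write h(s) = s⁵ + 5s⁴ + s³ + 3s² + 6s + 6.
Check for roots in 𝔽_7: h(0) = 6; h(1) = 1; h(2) = 3; h(3) = 5; h(4) = 3; h(5) = 4; h(6) = 6.
No roots, so no linear factors.
Degree-2 irreducible divisors: test the 21 monic irreducibles of degree 2 over GF(7).
None of them divide h (all give nonzero remainder).
No irreducible factor of degree ≤ 2 exists, so h is irreducible over GF(7).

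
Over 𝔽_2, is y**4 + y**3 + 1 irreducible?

Write g(y) = y**4 + y**3 + 1.
Check for roots in 𝔽_2: g(0) = 1; g(1) = 1.
No roots, so no linear factors.
Monic irreducibles of degree 2 over GF(2): y**2 + y + 1.
None of them divide g (all give nonzero remainder).
No irreducible factor of degree ≤ 2 exists, so g is irreducible over GF(2).

Yes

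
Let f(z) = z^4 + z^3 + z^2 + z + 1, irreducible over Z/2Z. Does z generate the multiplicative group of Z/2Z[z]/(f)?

|GF(2^4)^×| = 2^4 − 1 = 15. Prime factorization: 15 = 3·5.
f is primitive ⇔ z has order 15 in GF(2)[z]/(f), i.e. z^(15/q) ≠ 1 for each prime q | 15.
z^(5) mod f = 1
z^(3) mod f = z^3.
Since z^(5) = 1, the order of z divides 5 < 15; not primitive.

No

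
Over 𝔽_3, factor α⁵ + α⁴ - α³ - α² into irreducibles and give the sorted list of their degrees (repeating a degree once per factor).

1, 1, 1, 1, 1

Write g(α) = α⁵ + α⁴ - α³ - α².
Roots in 𝔽_3: g(0) = 0 → root; g(1) = 0 → root; g(2) = 0 → root.
Linear factors from roots: (α), (α - 1), (α + 1).
Complete factorization: g(α) = (α - 1)·(α)^2·(α + 1)^2.
Factor degrees with multiplicity: 1 + 1 + 1 + 1 + 1 = 5.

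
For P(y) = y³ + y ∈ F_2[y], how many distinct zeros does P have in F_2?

2

Evaluate at each of the 2 elements of F_2:
P(0) = 0 → root; P(1) = 0 → root.
Roots: {0, 1}.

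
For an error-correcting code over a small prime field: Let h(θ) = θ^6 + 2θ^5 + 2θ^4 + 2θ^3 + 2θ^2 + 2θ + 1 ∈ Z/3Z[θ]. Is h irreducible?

No

Check for roots in Z/3Z: h(0) = 1; h(1) = 0 → root; h(2) = 0 → root.
h(1) = 0, so (θ − 1) divides h(θ); h is reducible.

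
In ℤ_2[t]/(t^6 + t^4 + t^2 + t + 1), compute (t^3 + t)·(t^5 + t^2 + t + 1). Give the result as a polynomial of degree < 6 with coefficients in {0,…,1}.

Multiply in ℤ_2[t]: (t^3 + t)·(t^5 + t^2 + t + 1) = t^8 + t^6 + t^5 + t^4 + t^2 + t.
Reduce using t^6 ≡ t^4 + t^2 + t + 1 (mod t^6 + t^4 + t^2 + t + 1).
Reduced: t^5 + t^3 + t.

t^5 + t^3 + t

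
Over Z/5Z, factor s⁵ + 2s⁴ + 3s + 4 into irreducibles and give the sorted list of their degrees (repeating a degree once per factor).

Write h(s) = s⁵ + 2s⁴ + 3s + 4.
Roots in Z/5Z: h(0) = 4; h(1) = 0 → root; h(2) = 4; h(3) = 3; h(4) = 2.
Linear factors from roots: (s + 4).
Complete factorization: h(s) = (s + 4)·(s² + 4s + 1)^2.
Factor degrees with multiplicity: 1 + 2 + 2 = 5.

1, 2, 2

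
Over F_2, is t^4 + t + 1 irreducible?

Yes

Write m(t) = t^4 + t + 1.
Check for roots in F_2: m(0) = 1; m(1) = 1.
No roots, so no linear factors.
Monic irreducibles of degree 2 over GF(2): t^2 + t + 1.
None of them divide m (all give nonzero remainder).
No irreducible factor of degree ≤ 2 exists, so m is irreducible over GF(2).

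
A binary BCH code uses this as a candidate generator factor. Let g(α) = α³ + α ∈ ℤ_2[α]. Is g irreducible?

Check for roots in ℤ_2: g(0) = 0 → root; g(1) = 0 → root.
g(0) = 0, so (α) divides g(α); g is reducible.

No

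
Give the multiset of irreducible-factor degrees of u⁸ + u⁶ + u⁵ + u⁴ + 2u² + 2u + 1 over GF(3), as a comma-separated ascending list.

Write h(u) = u⁸ + u⁶ + u⁵ + u⁴ + 2u² + 2u + 1.
Roots in GF(3): h(0) = 1; h(1) = 0 → root; h(2) = 0 → root.
Linear factors from roots: (u + 2), (u + 1).
Complete factorization: h(u) = (u + 2)·(u + 1)^2·(u² + 1)·(u³ + 2u² + 2u + 2).
Factor degrees with multiplicity: 1 + 1 + 1 + 2 + 3 = 8.

1, 1, 1, 2, 3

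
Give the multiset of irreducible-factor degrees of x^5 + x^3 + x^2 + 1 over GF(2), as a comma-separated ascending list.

Write f(x) = x^5 + x^3 + x^2 + 1.
Roots in GF(2): f(0) = 1; f(1) = 0 → root.
Linear factors from roots: (x + 1).
Complete factorization: f(x) = (x + 1)^3·(x^2 + x + 1).
Factor degrees with multiplicity: 1 + 1 + 1 + 2 = 5.

1, 1, 1, 2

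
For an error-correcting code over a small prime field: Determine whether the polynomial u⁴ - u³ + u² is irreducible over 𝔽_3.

Write h(u) = u⁴ - u³ + u².
Check for roots in 𝔽_3: h(0) = 0 → root; h(1) = 1; h(2) = 0 → root.
h(0) = 0, so (u) divides h(u); h is reducible.

No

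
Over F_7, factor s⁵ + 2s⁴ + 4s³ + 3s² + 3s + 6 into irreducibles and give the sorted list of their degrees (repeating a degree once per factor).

Write h(s) = s⁵ + 2s⁴ + 4s³ + 3s² + 3s + 6.
Complete factorization: h(s) = (s⁵ + 2s⁴ + 4s³ + 3s² + 3s + 6).
Factor degrees with multiplicity: 5 = 5.

5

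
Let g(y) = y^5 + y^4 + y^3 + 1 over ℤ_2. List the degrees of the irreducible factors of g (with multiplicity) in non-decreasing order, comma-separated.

Roots in ℤ_2: g(0) = 1; g(1) = 0 → root.
Linear factors from roots: (y + 1).
Complete factorization: g(y) = (y + 1)^2·(y^3 + y^2 + 1).
Factor degrees with multiplicity: 1 + 1 + 3 = 5.

1, 1, 3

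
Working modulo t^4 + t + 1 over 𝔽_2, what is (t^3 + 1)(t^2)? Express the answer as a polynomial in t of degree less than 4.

Multiply in 𝔽_2[t]: (t^3 + 1)·(t^2) = t^5 + t^2.
Reduce using t^4 ≡ t + 1 (mod t^4 + t + 1).
Reduced: t.

t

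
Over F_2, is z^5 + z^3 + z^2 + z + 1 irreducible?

Yes

Write g(z) = z^5 + z^3 + z^2 + z + 1.
Check for roots in F_2: g(0) = 1; g(1) = 1.
No roots, so no linear factors.
Monic irreducibles of degree 2 over GF(2): z^2 + z + 1.
None of them divide g (all give nonzero remainder).
No irreducible factor of degree ≤ 2 exists, so g is irreducible over GF(2).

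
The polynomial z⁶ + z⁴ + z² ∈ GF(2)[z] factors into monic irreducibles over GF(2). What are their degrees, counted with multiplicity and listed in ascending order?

Write f(z) = z⁶ + z⁴ + z².
Roots in GF(2): f(0) = 0 → root; f(1) = 1.
Linear factors from roots: (z).
Complete factorization: f(z) = (z)^2·(z² + z + 1)^2.
Factor degrees with multiplicity: 1 + 1 + 2 + 2 = 6.

1, 1, 2, 2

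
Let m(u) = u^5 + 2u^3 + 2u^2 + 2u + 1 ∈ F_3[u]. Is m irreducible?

Check for roots in F_3: m(0) = 1; m(1) = 2; m(2) = 1.
No roots, so no linear factors.
Monic irreducibles of degree 2 over GF(3): u^2 + 1, u^2 + u + 2, u^2 + 2u + 2.
None of them divide m (all give nonzero remainder).
No irreducible factor of degree ≤ 2 exists, so m is irreducible over GF(3).

Yes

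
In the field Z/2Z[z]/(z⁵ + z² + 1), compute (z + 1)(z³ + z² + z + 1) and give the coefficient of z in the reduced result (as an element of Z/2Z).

0

Multiply in Z/2Z[z]: (z + 1)·(z³ + z² + z + 1) = z⁴ + 1.
Reduced: z⁴ + 1.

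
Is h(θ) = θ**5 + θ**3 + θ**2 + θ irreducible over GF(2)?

No

Check for roots in GF(2): h(0) = 0 → root; h(1) = 0 → root.
h(0) = 0, so (θ) divides h(θ); h is reducible.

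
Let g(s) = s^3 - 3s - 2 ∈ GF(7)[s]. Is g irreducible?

No

Check for roots in GF(7): g(0) = 5; g(1) = 3; g(2) = 0 → root; g(3) = 2; g(4) = 1; g(5) = 3; g(6) = 0 → root.
g(2) = 0, so (s − 2) divides g(s); g is reducible.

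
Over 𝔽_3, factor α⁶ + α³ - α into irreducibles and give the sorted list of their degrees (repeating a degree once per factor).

Write f(α) = α⁶ + α³ - α.
Roots in 𝔽_3: f(0) = 0 → root; f(1) = 1; f(2) = 1.
Linear factors from roots: (α).
Complete factorization: f(α) = (α)·(α² - α - 1)·(α³ + α² - α + 1).
Factor degrees with multiplicity: 1 + 2 + 3 = 6.

1, 2, 3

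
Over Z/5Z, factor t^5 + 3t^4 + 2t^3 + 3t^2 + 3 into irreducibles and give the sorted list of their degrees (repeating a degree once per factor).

Write h(t) = t^5 + 3t^4 + 2t^3 + 3t^2 + 3.
Roots in Z/5Z: h(0) = 3; h(1) = 2; h(2) = 1; h(3) = 0 → root; h(4) = 1.
Linear factors from roots: (t + 2).
Complete factorization: h(t) = (t + 2)·(t^2 + 3t + 3)^2.
Factor degrees with multiplicity: 1 + 2 + 2 = 5.

1, 2, 2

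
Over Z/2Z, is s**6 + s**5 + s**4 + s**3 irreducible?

Write h(s) = s**6 + s**5 + s**4 + s**3.
Check for roots in Z/2Z: h(0) = 0 → root; h(1) = 0 → root.
h(0) = 0, so (s) divides h(s); h is reducible.

No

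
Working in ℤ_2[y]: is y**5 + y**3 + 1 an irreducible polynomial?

Write m(y) = y**5 + y**3 + 1.
Check for roots in ℤ_2: m(0) = 1; m(1) = 1.
No roots, so no linear factors.
Monic irreducibles of degree 2 over GF(2): y**2 + y + 1.
None of them divide m (all give nonzero remainder).
No irreducible factor of degree ≤ 2 exists, so m is irreducible over GF(2).

Yes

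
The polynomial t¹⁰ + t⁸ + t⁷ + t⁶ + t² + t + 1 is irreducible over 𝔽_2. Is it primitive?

Yes

Write f(t) = t¹⁰ + t⁸ + t⁷ + t⁶ + t² + t + 1.
|GF(2^10)^×| = 2^10 − 1 = 1023. Prime factorization: 1023 = 3·11·31.
f is primitive ⇔ t has order 1023 in GF(2)[t]/(f), i.e. t^(1023/q) ≠ 1 for each prime q | 1023.
t^(341) mod f = t⁸ + t⁶ + t² + t + 1.
t^(93) mod f = t⁷ + t⁶ + t⁵ + t³ + t.
t^(33) mod f = t⁹ + t⁸ + t⁶ + 1.
None equal 1, so t has full order 1023; f is primitive.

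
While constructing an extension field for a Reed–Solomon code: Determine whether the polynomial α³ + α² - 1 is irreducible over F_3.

Write g(α) = α³ + α² - 1.
Check for roots in F_3: g(0) = 2; g(1) = 1; g(2) = 2.
No roots. A degree-3 polynomial over a field with no linear factor is irreducible.

Yes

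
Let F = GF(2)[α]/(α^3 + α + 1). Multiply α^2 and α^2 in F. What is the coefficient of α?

1

Multiply in GF(2)[α]: (α^2)·(α^2) = α^4.
Reduce using α^3 ≡ α + 1 (mod α^3 + α + 1).
Reduced: α^2 + α.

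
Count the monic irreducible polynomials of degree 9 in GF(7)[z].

4483696

Gauss's count: N_{7}(9) = (1/9) Σ_{d|9} μ(9/d)·7^d.
Divisors of 9: 1, 3, 9; μ(9/d) for each: 0, -1, 1.
Σ = − 7^3 + 7^9 = 40353264.
N = 40353264/9 = 4483696.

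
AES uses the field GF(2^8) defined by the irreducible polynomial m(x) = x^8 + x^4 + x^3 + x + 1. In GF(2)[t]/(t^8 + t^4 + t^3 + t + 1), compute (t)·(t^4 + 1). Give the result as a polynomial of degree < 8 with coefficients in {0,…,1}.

Multiply in GF(2)[t]: (t)·(t^4 + 1) = t^5 + t.
Reduced: t^5 + t.

t^5 + t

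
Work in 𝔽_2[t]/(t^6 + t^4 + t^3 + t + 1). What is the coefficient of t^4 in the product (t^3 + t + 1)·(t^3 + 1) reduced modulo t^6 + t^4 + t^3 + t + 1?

0

Multiply in 𝔽_2[t]: (t^3 + t + 1)·(t^3 + 1) = t^6 + t^4 + t + 1.
Reduce using t^6 ≡ t^4 + t^3 + t + 1 (mod t^6 + t^4 + t^3 + t + 1).
Reduced: t^3.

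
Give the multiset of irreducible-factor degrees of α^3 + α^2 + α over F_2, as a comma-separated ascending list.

Write h(α) = α^3 + α^2 + α.
Roots in F_2: h(0) = 0 → root; h(1) = 1.
Linear factors from roots: (α).
Complete factorization: h(α) = (α)·(α^2 + α + 1).
Factor degrees with multiplicity: 1 + 2 = 3.

1, 2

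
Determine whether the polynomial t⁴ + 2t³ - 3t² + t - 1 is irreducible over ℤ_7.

Write h(t) = t⁴ + 2t³ - 3t² + t - 1.
Check for roots in ℤ_7: h(0) = 6; h(1) = 0 → root; h(2) = 0 → root; h(3) = 5; h(4) = 3; h(5) = 6; h(6) = 1.
h(1) = 0, so (t − 1) divides h(t); h is reducible.

No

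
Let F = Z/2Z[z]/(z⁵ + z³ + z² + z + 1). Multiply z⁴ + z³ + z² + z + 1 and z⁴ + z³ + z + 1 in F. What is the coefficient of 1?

Multiply in Z/2Z[z]: (z⁴ + z³ + z² + z + 1)·(z⁴ + z³ + z + 1) = z⁸ + z⁵ + z³ + 1.
Reduce using z⁵ ≡ z³ + z² + z + 1 (mod z⁵ + z³ + z² + z + 1).
Reduced: z³ + z² + z + 1.

1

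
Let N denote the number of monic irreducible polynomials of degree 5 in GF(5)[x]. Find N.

x^(5^5) − x is the product of all monic irreducibles of degree dividing 5; Möbius inversion gives N = (1/5) Σ μ(5/d)·5^d.
Divisors of 5: 1, 5; μ(5/d) for each: -1, 1.
Σ = − 5^1 + 5^5 = 3120.
N = 3120/5 = 624.

624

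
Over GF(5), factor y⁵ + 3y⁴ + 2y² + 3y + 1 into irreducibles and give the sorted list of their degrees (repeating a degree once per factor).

Write h(y) = y⁵ + 3y⁴ + 2y² + 3y + 1.
Roots in GF(5): h(0) = 1; h(1) = 0 → root; h(2) = 0 → root; h(3) = 4; h(4) = 2.
Linear factors from roots: (y + 4), (y + 3).
Complete factorization: h(y) = (y + 3)·(y + 4)·(y³ + y² + y + 3).
Factor degrees with multiplicity: 1 + 1 + 3 = 5.

1, 1, 3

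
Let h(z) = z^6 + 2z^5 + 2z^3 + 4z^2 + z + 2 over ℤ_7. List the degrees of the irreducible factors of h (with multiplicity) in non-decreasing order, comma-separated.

Linear factors from roots: (z + 3), (z + 2).
Complete factorization: h(z) = (z + 2)·(z + 3)·(z^2 + 5z + 3)·(z^2 + 6z + 4).
Factor degrees with multiplicity: 1 + 1 + 2 + 2 = 6.

1, 1, 2, 2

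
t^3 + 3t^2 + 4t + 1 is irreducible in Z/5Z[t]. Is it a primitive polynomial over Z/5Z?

No

Write f(t) = t^3 + 3t^2 + 4t + 1.
|GF(5^3)^×| = 5^3 − 1 = 124. Prime factorization: 124 = 2^2·31.
f is primitive ⇔ t has order 124 in GF(5)[t]/(f), i.e. t^(124/q) ≠ 1 for each prime q | 124.
t^(62) mod f = 1
t^(4) mod f = t + 3.
Since t^(62) = 1, the order of t divides 62 < 124; not primitive.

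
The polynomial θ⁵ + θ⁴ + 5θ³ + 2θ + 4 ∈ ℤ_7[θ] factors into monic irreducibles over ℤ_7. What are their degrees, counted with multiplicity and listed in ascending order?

Write h(θ) = θ⁵ + θ⁴ + 5θ³ + 2θ + 4.
Linear factors from roots: (θ + 4), (θ + 2).
Complete factorization: h(θ) = (θ + 2)·(θ + 4)·(θ³ + 2θ² + 6θ + 4).
Factor degrees with multiplicity: 1 + 1 + 3 = 5.

1, 1, 3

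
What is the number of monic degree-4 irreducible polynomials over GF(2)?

x^(2^4) − x is the product of all monic irreducibles of degree dividing 4; Möbius inversion gives N = (1/4) Σ μ(4/d)·2^d.
Divisors of 4: 1, 2, 4; μ(4/d) for each: 0, -1, 1.
Σ = − 2^2 + 2^4 = 12.
N = 12/4 = 3.

3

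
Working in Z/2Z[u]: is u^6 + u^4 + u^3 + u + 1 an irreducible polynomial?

Write m(u) = u^6 + u^4 + u^3 + u + 1.
Check for roots in Z/2Z: m(0) = 1; m(1) = 1.
No roots, so no linear factors.
Monic irreducibles of degree 2 over GF(2): u^2 + u + 1.
None of them divide m (all give nonzero remainder).
Monic irreducibles of degree 3 over GF(2): u^3 + u + 1, u^3 + u^2 + 1.
None of them divide m (all give nonzero remainder).
No irreducible factor of degree ≤ 3 exists, so m is irreducible over GF(2).

Yes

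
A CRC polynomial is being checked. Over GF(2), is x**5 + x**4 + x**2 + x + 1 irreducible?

Yes

Write h(x) = x**5 + x**4 + x**2 + x + 1.
Check for roots in GF(2): h(0) = 1; h(1) = 1.
No roots, so no linear factors.
Monic irreducibles of degree 2 over GF(2): x**2 + x + 1.
None of them divide h (all give nonzero remainder).
No irreducible factor of degree ≤ 2 exists, so h is irreducible over GF(2).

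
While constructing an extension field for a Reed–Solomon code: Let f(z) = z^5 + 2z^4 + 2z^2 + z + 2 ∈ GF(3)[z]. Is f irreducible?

Yes

Check for roots in GF(3): f(0) = 2; f(1) = 2; f(2) = 1.
No roots, so no linear factors.
Monic irreducibles of degree 2 over GF(3): z^2 + 1, z^2 + z + 2, z^2 + 2z + 2.
None of them divide f (all give nonzero remainder).
No irreducible factor of degree ≤ 2 exists, so f is irreducible over GF(3).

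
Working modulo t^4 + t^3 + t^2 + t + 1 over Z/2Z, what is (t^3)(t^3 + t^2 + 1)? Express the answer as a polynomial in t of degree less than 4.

t^3 + t + 1

Multiply in Z/2Z[t]: (t^3)·(t^3 + t^2 + 1) = t^6 + t^5 + t^3.
Reduce using t^4 ≡ t^3 + t^2 + t + 1 (mod t^4 + t^3 + t^2 + t + 1).
Reduced: t^3 + t + 1.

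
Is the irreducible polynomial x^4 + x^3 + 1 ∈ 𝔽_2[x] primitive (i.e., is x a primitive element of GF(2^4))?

Write f(x) = x^4 + x^3 + 1.
|GF(2^4)^×| = 2^4 − 1 = 15. Prime factorization: 15 = 3·5.
f is primitive ⇔ x has order 15 in GF(2)[x]/(f), i.e. x^(15/q) ≠ 1 for each prime q | 15.
x^(5) mod f = x^3 + x + 1.
x^(3) mod f = x^3.
None equal 1, so x has full order 15; f is primitive.

Yes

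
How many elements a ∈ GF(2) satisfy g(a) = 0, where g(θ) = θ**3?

Evaluate at each of the 2 elements of GF(2):
g(0) = 0 → root; g(1) = 1.
Roots: {0}.

1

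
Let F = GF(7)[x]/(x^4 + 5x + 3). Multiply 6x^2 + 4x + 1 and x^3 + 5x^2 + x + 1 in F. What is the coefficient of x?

6

Multiply in GF(7)[x]: (6x^2 + 4x + 1)·(x^3 + 5x^2 + x + 1) = 6x^5 + 6x^4 + 6x^3 + x^2 + 5x + 1.
Reduce using x^4 ≡ 2x + 4 (mod x^4 + 5x + 3).
Reduced: 6x^3 + 6x^2 + 6x + 4.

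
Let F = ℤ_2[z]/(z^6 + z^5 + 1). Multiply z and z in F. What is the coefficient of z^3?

0

Multiply in ℤ_2[z]: (z)·(z) = z^2.
Reduced: z^2.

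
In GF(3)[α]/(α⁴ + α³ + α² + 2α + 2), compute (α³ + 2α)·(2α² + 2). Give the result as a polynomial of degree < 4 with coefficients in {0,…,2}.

Multiply in GF(3)[α]: (α³ + 2α)·(2α² + 2) = 2α⁵ + α.
Reduce using α⁴ ≡ 2α³ + 2α² + α + 1 (mod α⁴ + α³ + α² + 2α + 2).
Reduced: α² + α + 1.

α^2 + α + 1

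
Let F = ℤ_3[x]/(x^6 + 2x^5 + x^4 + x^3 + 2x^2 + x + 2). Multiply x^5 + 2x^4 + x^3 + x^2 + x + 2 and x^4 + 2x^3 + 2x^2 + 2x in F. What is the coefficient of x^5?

Multiply in ℤ_3[x]: (x^5 + 2x^4 + x^3 + x^2 + x + 2)·(x^4 + 2x^3 + 2x^2 + 2x) = x^9 + x^8 + x^7 + 2x^4 + 2x^3 + x.
Reduce using x^6 ≡ x^5 + 2x^4 + 2x^3 + x^2 + 2x + 1 (mod x^6 + 2x^5 + x^4 + x^3 + 2x^2 + x + 2).
Reduced: 2x^5 + 2x^4 + x^3 + 2x^2 + x + 2.

2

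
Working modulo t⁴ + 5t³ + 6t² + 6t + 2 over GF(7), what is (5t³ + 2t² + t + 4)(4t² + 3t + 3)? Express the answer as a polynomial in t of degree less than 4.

Multiply in GF(7)[t]: (5t³ + 2t² + t + 4)·(4t² + 3t + 3) = 6t⁵ + 2t⁴ + 4t³ + 4t² + t + 5.
Reduce using t⁴ ≡ 2t³ + t² + t + 5 (mod t⁴ + 5t³ + 6t² + 6t + 2).
Reduced: 3t³ + 3t² + 3t + 5.

3t^3 + 3t^2 + 3t + 5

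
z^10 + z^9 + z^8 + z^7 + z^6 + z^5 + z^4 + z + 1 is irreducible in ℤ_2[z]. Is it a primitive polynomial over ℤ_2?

Yes

Write f(z) = z^10 + z^9 + z^8 + z^7 + z^6 + z^5 + z^4 + z + 1.
|GF(2^10)^×| = 2^10 − 1 = 1023. Prime factorization: 1023 = 3·11·31.
f is primitive ⇔ z has order 1023 in GF(2)[z]/(f), i.e. z^(1023/q) ≠ 1 for each prime q | 1023.
z^(341) mod f = z^8 + z^7 + z^5 + z^3 + z^2 + z + 1.
z^(93) mod f = z^9 + z^7 + z^6 + z^5 + z^4 + z^3 + z.
z^(33) mod f = z^9 + z^8 + z^7 + z^4 + z^3 + z^2.
None equal 1, so z has full order 1023; f is primitive.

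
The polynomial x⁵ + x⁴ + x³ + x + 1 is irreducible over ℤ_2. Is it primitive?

Yes

Write f(x) = x⁵ + x⁴ + x³ + x + 1.
|GF(2^5)^×| = 2^5 − 1 = 31. Prime factorization: 31 = 31.
f is primitive ⇔ x has order 31 in GF(2)[x]/(f), i.e. x^(31/q) ≠ 1 for each prime q | 31.
x^(1) mod f = x.
None equal 1, so x has full order 31; f is primitive.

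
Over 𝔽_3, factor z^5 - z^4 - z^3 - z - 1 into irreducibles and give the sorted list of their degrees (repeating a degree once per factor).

Write g(z) = z^5 - z^4 - z^3 - z - 1.
Roots in 𝔽_3: g(0) = 2; g(1) = 0 → root; g(2) = 2.
Linear factors from roots: (z - 1).
Complete factorization: g(z) = (z - 1)^2·(z^3 + z^2 - 1).
Factor degrees with multiplicity: 1 + 1 + 3 = 5.

1, 1, 3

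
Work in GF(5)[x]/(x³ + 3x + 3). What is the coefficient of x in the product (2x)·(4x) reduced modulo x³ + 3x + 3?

0

Multiply in GF(5)[x]: (2x)·(4x) = 3x².
Reduced: 3x².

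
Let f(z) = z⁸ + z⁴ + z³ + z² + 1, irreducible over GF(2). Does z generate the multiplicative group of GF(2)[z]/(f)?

Yes

|GF(2^8)^×| = 2^8 − 1 = 255. Prime factorization: 255 = 3·5·17.
f is primitive ⇔ z has order 255 in GF(2)[z]/(f), i.e. z^(255/q) ≠ 1 for each prime q | 255.
z^(85) mod f = z⁷ + z⁶ + z⁴ + z² + z.
z^(51) mod f = z³ + z.
z^(15) mod f = z⁵ + z² + z.
None equal 1, so z has full order 255; f is primitive.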